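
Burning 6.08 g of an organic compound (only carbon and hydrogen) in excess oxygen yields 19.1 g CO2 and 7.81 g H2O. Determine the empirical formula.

mol C = 19.1 / 44.01 = 0.4340; mass C = 0.4340 × 12.01 = 5.212 g
mol H = 2 × (7.81 / 18.02) = 0.8668; mass H = 0.8668 × 1.008 = 0.8737 g
Divide by the smallest (0.434 mol C): C 1.000, H 1.997
Ratio ≈ 1:2, so the empirical formula is CH2

CH2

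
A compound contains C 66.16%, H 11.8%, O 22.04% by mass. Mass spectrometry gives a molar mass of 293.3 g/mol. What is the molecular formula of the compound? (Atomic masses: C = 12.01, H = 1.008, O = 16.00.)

Assume 100 g: 66.16 g C, 11.8 g H, 22.04 g O.
n(C) = 66.16/12.01 = 5.509, n(H) = 11.8/1.008 = 11.71, n(O) = 22.04/16.00 = 1.377
Smallest is O at 1.377 mol; normalising gives C 3.999, H 8.498, O 1.000
×2: C 8.00, H 17.00, O 2.00 → C8H17O2
Empirical-formula mass = 145.22 g/mol
n = 293.3 / 145.22 = 2.02 ≈ 2
Molecular formula = (C8H17O2)×2 = C16H34O4

C16H34O4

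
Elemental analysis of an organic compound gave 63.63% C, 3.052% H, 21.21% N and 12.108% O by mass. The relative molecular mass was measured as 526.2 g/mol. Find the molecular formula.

C28H16N8O4

Assume 100 g: 63.63 g C, 3.052 g H, 21.21 g N, 12.108 g O.
Moles — C: 63.63 / 12.01 = 5.298 mol; H: 3.052 / 1.008 = 3.028 mol; N: 21.21 / 14.01 = 1.514 mol; O: 12.108 / 16.00 = 0.7568 mol
Smallest is O at 0.7568 mol; normalising gives C 7.001, H 4.001, N 2.001, O 1.000
→ C7H4N2O
Empirical-formula mass = 132.12 g/mol
n = 526.2 / 132.12 = 3.98 ≈ 4
Molecular formula = (C7H4N2O)×4 = C28H16N8O4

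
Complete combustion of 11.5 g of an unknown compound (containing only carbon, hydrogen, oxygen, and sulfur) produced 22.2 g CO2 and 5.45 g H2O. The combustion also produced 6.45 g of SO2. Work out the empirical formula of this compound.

C5H6OS

mol C = 22.2 / 44.01 = 0.5044; mass C = 0.5044 × 12.01 = 6.058 g
mol H = 2 × (5.45 / 18.02) = 0.6049; mass H = 0.6049 × 1.008 = 0.6097 g
mol S = 6.45 / 64.07 = 0.1007; mass S = 3.229 g
mass O = 11.5 − (9.896) = 1.604 g → mol O = 0.1002
Divide by the smallest (0.1002 mol O): C 5.033, H 6.035, O 1.000, S 1.004
≈ 5:6:1:1 → C5H6OS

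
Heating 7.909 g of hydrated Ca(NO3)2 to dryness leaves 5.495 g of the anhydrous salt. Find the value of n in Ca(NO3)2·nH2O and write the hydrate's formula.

Mass of water lost = 7.909 − 5.495 = 2.414 g → 2.414 / 18.02 = 0.134 mol H2O
Molar mass of Ca(NO3)2 = 164.10 g/mol → mol Ca(NO3)2 = 5.495 / 164.10 = 0.03349
n = 0.134 / 0.03349 = 4.00 ≈ 4 → Ca(NO3)2·4H2O

Ca(NO3)2·4H2O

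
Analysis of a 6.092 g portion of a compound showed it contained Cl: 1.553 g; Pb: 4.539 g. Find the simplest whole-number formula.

Cl2Pb

Moles — Cl: 1.553 / 35.45 = 0.04381 mol; Pb: 4.539 / 207.2 = 0.02191 mol
Ratios (÷ 0.02191): Cl 2.000, Pb 1.000
→ Cl2Pb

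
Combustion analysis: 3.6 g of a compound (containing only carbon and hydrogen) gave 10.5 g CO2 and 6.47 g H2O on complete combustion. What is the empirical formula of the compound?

CH3

mol C = 10.5 / 44.01 = 0.2386; mass C = 0.2386 × 12.01 = 2.865 g
mol H = 2 × (6.47 / 18.02) = 0.7181; mass H = 0.7181 × 1.008 = 0.7238 g
Smallest is C at 0.2386 mol; normalising gives C 1.000, H 3.010
→ CH3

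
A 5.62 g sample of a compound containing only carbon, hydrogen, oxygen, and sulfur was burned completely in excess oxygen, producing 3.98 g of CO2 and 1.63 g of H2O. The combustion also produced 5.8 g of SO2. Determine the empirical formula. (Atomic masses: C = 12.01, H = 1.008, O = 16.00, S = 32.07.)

CH2OS

mol C = 3.98 / 44.01 = 0.09043; mass C = 0.09043 × 12.01 = 1.086 g
mol H = 2 × (1.63 / 18.02) = 0.1809; mass H = 0.1809 × 1.008 = 0.1824 g
mol S = 5.8 / 64.07 = 0.09053; mass S = 2.903 g
mass O = 5.62 − (4.172) = 1.448 g → mol O = 0.09052
Smallest is C at 0.09043 mol; normalising gives C 1.000, H 2.000, O 1.001, S 1.001
Ratio ≈ 1:2:1:1, so the empirical formula is CH2OS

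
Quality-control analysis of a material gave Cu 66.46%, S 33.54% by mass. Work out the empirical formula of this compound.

CuS

Assume 100 g: 66.46 g Cu, 33.54 g S.
n(Cu) = 66.46/63.55 = 1.046, n(S) = 33.54/32.07 = 1.046
Ratios (÷ 1.046): Cu 1.000, S 1.000
≈ 1:1 → CuS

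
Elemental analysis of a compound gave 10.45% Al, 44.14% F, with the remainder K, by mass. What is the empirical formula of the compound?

Assume 100 g: 10.45 g Al, 44.14 g F, 45.41 g K.
Moles — Al: 10.45 / 26.98 = 0.3873 mol; F: 44.14 / 19.00 = 2.323 mol; K: 45.41 / 39.10 = 1.161 mol
Ratios (÷ 0.3873): Al 1.000, F 5.998, K 2.998
→ AlF6K3

AlF6K3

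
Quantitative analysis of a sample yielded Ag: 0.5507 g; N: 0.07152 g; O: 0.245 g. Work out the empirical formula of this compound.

AgNO3

Ag: 0.5507 g ÷ 107.87 g/mol = 0.005105 mol
N: 0.07152 g ÷ 14.01 g/mol = 0.005105 mol
O: 0.245 g ÷ 16.00 g/mol = 0.01531 mol
Divide by the smallest (0.005105 mol N): Ag 1.000, N 1.000, O 3.000
Ratio ≈ 1:1:3, so the empirical formula is AgNO3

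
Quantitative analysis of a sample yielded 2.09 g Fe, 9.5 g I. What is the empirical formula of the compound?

FeI2

Moles — Fe: 2.09 / 55.85 = 0.03742 mol; I: 9.5 / 126.90 = 0.07486 mol
Divide by the smallest (0.03742 mol Fe): Fe 1.000, I 2.001
Ratio ≈ 1:2, so the empirical formula is FeI2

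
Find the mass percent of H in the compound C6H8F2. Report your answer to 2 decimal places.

6.83%

Molar mass = 6(12.01) + 8(1.008) + 2(19.00) = 118.124 g/mol
Mass of H per mole = 8 × 1.008 = 8.064 g
% H = 8.064 / 118.124 × 100 = 6.83%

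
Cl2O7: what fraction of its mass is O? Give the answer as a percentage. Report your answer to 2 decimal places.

61.24%

Molar mass = 2(35.45) + 7(16.00) = 182.900 g/mol
Mass of O per mole = 7 × 16.00 = 112.000 g
% O = 112.000 / 182.900 × 100 = 61.24%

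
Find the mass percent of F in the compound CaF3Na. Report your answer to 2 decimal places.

47.47%

Molar mass = 1(40.08) + 3(19.00) + 1(22.99) = 120.070 g/mol
Mass of F per mole = 3 × 19.00 = 57.000 g
% F = 57.000 / 120.070 × 100 = 47.47%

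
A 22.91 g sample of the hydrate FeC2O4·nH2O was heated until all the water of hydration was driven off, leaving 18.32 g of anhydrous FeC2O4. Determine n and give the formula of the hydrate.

Mass of water lost = 22.91 − 18.32 = 4.59 g → 4.59 / 18.02 = 0.2547 mol H2O
Molar mass of FeC2O4 = 143.87 g/mol → mol FeC2O4 = 18.32 / 143.87 = 0.1273
n = 0.2547 / 0.1273 = 2.00 ≈ 2 → FeC2O4·2H2O

FeC2O4·2H2O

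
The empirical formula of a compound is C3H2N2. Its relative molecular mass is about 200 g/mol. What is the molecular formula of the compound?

C9H6N6

Empirical-formula mass = 66.07 g/mol
n = 200 / 66.07 = 3.03 ≈ 3
Molecular formula = (C3H2N2)3 = C9H6N6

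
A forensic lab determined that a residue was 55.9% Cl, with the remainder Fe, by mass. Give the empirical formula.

Cl2Fe

Assume 100 g: 55.9 g Cl, 44.1 g Fe.
Cl: 55.9 g ÷ 35.45 g/mol = 1.577 mol
Fe: 44.1 g ÷ 55.85 g/mol = 0.7896 mol
Divide by the smallest (0.7896 mol Fe): Cl 1.997, Fe 1.000
→ Cl2Fe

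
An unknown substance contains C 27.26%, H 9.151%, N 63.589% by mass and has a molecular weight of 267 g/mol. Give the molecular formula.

Assume 100 g: 27.26 g C, 9.151 g H, 63.589 g N.
C: 27.26 g ÷ 12.01 g/mol = 2.27 mol
H: 9.151 g ÷ 1.008 g/mol = 9.078 mol
N: 63.589 g ÷ 14.01 g/mol = 4.539 mol
Ratios (÷ 2.27): C 1.000, H 4.000, N 2.000
≈ 1:4:2 → CH4N2
Empirical-formula mass = 44.06 g/mol
n = 267 / 44.06 = 6.06 ≈ 6
Molecular formula = (CH4N2)×6 = C6H24N12

C6H24N12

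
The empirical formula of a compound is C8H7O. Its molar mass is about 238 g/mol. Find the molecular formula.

C16H14O2

Empirical-formula mass = 119.14 g/mol
n = 238 / 119.14 = 2.00 ≈ 2
Molecular formula = (C8H7O)2 = C16H14O2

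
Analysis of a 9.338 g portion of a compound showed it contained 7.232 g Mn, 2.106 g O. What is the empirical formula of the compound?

MnO

n(Mn) = 7.232/54.94 = 0.1316, n(O) = 2.106/16.00 = 0.1316
Smallest is O at 0.1316 mol; normalising gives Mn 1.000, O 1.000
≈ 1:1 → MnO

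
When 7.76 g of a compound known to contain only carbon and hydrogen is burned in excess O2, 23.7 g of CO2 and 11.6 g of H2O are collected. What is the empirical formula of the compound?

mol C = 23.7 / 44.01 = 0.5385; mass C = 0.5385 × 12.01 = 6.468 g
mol H = 2 × (11.6 / 18.02) = 1.287; mass H = 1.287 × 1.008 = 1.298 g
Ratios (÷ 0.5385): C 1.000, H 2.391
Multiply by 5: C 5.00, H 11.95 → C5H12

C5H12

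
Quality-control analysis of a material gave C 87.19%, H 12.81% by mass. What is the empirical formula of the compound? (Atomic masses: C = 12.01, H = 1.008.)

Assume 100 g: 87.19 g C, 12.81 g H.
Moles — C: 87.19 / 12.01 = 7.26 mol; H: 12.81 / 1.008 = 12.71 mol
Divide by the smallest (7.26 mol C): C 1.000, H 1.751
Scaling by 4: C 4.00, H 7.00 → C4H7

C4H7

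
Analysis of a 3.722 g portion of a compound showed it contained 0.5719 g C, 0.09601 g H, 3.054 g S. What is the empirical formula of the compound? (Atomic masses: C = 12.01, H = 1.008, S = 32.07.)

n(C) = 0.5719/12.01 = 0.04762, n(H) = 0.09601/1.008 = 0.09525, n(S) = 3.054/32.07 = 0.09523
Ratios (÷ 0.04762): C 1.000, H 2.000, S 2.000
≈ 1:2:2 → CH2S2

CH2S2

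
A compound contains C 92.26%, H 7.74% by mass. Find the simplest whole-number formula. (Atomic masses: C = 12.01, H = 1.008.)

Assume 100 g: 92.26 g C, 7.74 g H.
C: 92.26 g ÷ 12.01 g/mol = 7.682 mol
H: 7.74 g ÷ 1.008 g/mol = 7.679 mol
Ratios (÷ 7.679): C 1.000, H 1.000
≈ 1:1 → CH

CH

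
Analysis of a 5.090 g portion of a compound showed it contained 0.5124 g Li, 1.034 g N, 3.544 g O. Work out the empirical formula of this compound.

n(Li) = 0.5124/6.94 = 0.07383, n(N) = 1.034/14.01 = 0.0738, n(O) = 3.544/16.00 = 0.2215
Ratios (÷ 0.0738): Li 1.000, N 1.000, O 3.001
≈ 1:1:3 → LiNO3

LiNO3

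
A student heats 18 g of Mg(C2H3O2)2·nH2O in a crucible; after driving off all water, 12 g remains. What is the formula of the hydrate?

Mg(C2H3O2)2·4H2O

Mass of water lost = 18 − 12 = 6 g → 6 / 18.02 = 0.333 mol H2O
Molar mass of Mg(C2H3O2)2 = 142.40 g/mol → mol Mg(C2H3O2)2 = 12 / 142.40 = 0.08427
n = 0.333 / 0.08427 = 3.95 ≈ 4 → Mg(C2H3O2)2·4H2O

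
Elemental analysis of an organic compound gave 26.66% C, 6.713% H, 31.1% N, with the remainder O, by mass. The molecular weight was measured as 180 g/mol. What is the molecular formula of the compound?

Assume 100 g: 26.66 g C, 6.713 g H, 31.1 g N, 35.527 g O.
Moles — C: 26.66 / 12.01 = 2.22 mol; H: 6.713 / 1.008 = 6.66 mol; N: 31.1 / 14.01 = 2.22 mol; O: 35.527 / 16.00 = 2.22 mol
Smallest is C at 2.22 mol; normalising gives C 1.000, H 3.000, N 1.000, O 1.000
Ratio ≈ 1:3:1:1, so the empirical formula is CH3NO
Empirical-formula mass = 45.04 g/mol
n = 180 / 45.04 = 4.00 ≈ 4
Molecular formula = (CH3NO)×4 = C4H12N4O4

C4H12N4O4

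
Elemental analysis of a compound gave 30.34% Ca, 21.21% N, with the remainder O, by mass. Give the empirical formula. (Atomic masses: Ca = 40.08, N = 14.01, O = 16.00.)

CaN2O4

Assume 100 g: 30.34 g Ca, 21.21 g N, 48.45 g O.
Moles — Ca: 30.34 / 40.08 = 0.757 mol; N: 21.21 / 14.01 = 1.514 mol; O: 48.45 / 16.00 = 3.028 mol
Ratios (÷ 0.757): Ca 1.000, N 2.000, O 4.000
→ CaN2O4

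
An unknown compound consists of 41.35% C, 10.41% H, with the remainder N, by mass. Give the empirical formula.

CH3N

Assume 100 g: 41.35 g C, 10.41 g H, 48.24 g N.
Moles — C: 41.35 / 12.01 = 3.443 mol; H: 10.41 / 1.008 = 10.33 mol; N: 48.24 / 14.01 = 3.443 mol
Ratios (÷ 3.443): C 1.000, H 3.000, N 1.000
Ratio ≈ 1:3:1, so the empirical formula is CH3N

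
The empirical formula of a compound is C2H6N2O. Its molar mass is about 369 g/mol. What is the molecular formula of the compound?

C10H30N10O5

Empirical-formula mass = 74.09 g/mol
n = 369 / 74.09 = 4.98 ≈ 5
Molecular formula = (C2H6N2O)5 = C10H30N10O5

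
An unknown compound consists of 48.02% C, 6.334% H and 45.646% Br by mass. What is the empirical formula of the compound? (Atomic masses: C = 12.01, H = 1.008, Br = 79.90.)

Assume 100 g: 48.02 g C, 6.334 g H, 45.646 g Br.
n(C) = 48.02/12.01 = 3.998, n(H) = 6.334/1.008 = 6.284, n(Br) = 45.646/79.90 = 0.5713
Ratios (÷ 0.5713): C 6.999, H 10.999, Br 1.000
→ C7H11Br

C7H11Br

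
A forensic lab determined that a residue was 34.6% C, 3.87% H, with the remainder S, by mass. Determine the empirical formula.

Assume 100 g: 34.6 g C, 3.87 g H, 61.53 g S.
n(C) = 34.6/12.01 = 2.881, n(H) = 3.87/1.008 = 3.839, n(S) = 61.53/32.07 = 1.919
Ratios (÷ 1.919): C 1.502, H 2.001, S 1.000
Multiply by 2: C 3.00, H 4.00, S 2.00 → C3H4S2

C3H4S2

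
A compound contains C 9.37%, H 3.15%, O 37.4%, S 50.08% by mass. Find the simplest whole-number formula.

Assume 100 g: 9.37 g C, 3.15 g H, 37.4 g O, 50.08 g S.
Moles — C: 9.37 / 12.01 = 0.7802 mol; H: 3.15 / 1.008 = 3.125 mol; O: 37.4 / 16.00 = 2.337 mol; S: 50.08 / 32.07 = 1.562 mol
Smallest is C at 0.7802 mol; normalising gives C 1.000, H 4.005, O 2.996, S 2.002
≈ 1:4:3:2 → CH4O3S2

CH4O3S2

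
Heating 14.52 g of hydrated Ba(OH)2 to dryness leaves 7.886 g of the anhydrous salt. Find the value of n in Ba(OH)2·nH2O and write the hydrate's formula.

Mass of water lost = 14.52 − 7.886 = 6.634 g → 6.634 / 18.02 = 0.3681 mol H2O
Molar mass of Ba(OH)2 = 171.35 g/mol → mol Ba(OH)2 = 7.886 / 171.35 = 0.04602
n = 0.3681 / 0.04602 = 8.00 ≈ 8 → Ba(OH)2·8H2O

Ba(OH)2·8H2O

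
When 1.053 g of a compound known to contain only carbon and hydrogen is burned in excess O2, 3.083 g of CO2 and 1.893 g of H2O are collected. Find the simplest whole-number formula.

CH3

mol C = 3.083 / 44.01 = 0.07005; mass C = 0.07005 × 12.01 = 0.8413 g
mol H = 2 × (1.893 / 18.02) = 0.2101; mass H = 0.2101 × 1.008 = 0.2118 g
Ratios (÷ 0.07005): C 1.000, H 2.999
≈ 1:3 → CH3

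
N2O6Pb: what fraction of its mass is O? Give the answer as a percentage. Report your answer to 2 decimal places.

28.98%

Molar mass = 2(14.01) + 6(16.00) + 1(207.2) = 331.220 g/mol
Mass of O per mole = 6 × 16.00 = 96.000 g
% O = 96.000 / 331.220 × 100 = 28.98%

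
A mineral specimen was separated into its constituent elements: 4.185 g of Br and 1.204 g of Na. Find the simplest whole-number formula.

BrNa

Moles — Br: 4.185 / 79.90 = 0.05238 mol; Na: 1.204 / 22.99 = 0.05237 mol
Divide by the smallest (0.05237 mol Na): Br 1.000, Na 1.000
≈ 1:1 → BrNa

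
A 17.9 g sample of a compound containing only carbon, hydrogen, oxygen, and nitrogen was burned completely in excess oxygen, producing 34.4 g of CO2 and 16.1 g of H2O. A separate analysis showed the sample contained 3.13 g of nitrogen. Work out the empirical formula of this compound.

mol C = 34.4 / 44.01 = 0.7816; mass C = 0.7816 × 12.01 = 9.388 g
mol H = 2 × (16.1 / 18.02) = 1.787; mass H = 1.787 × 1.008 = 1.801 g
mol N = 3.13 / 14.01 = 0.2234
mass O = 17.9 − (14.32) = 3.581 g → mol O = 0.2238
Smallest is N at 0.2234 mol; normalising gives C 3.499, H 7.998, N 1.000, O 1.002
Scaling by 2: C 7.00, H 16.00, N 2.00, O 2.00 → C7H16N2O2

C7H16N2O2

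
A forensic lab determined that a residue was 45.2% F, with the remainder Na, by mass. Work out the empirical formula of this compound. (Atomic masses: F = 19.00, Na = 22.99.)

Assume 100 g: 45.2 g F, 54.8 g Na.
F: 45.2 g ÷ 19.00 g/mol = 2.379 mol
Na: 54.8 g ÷ 22.99 g/mol = 2.384 mol
Divide by the smallest (2.379 mol F): F 1.000, Na 1.002
→ FNa

FNa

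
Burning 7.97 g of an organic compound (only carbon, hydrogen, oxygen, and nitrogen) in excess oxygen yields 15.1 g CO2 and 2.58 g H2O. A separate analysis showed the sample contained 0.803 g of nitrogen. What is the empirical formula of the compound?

mol C = 15.1 / 44.01 = 0.3431; mass C = 0.3431 × 12.01 = 4.121 g
mol H = 2 × (2.58 / 18.02) = 0.2863; mass H = 0.2863 × 1.008 = 0.2886 g
mol N = 0.803 / 14.01 = 0.05732
mass O = 7.97 − (5.212) = 2.758 g → mol O = 0.1724
Ratios (÷ 0.05732): C 5.986, H 4.996, N 1.000, O 3.007
→ C6H5NO3

C6H5NO3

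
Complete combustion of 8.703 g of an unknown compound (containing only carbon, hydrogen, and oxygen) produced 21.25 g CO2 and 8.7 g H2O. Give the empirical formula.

C4H8O

mol C = 21.25 / 44.01 = 0.4828; mass C = 0.4828 × 12.01 = 5.799 g
mol H = 2 × (8.7 / 18.02) = 0.9656; mass H = 0.9656 × 1.008 = 0.9733 g
mass O = 8.703 − (6.772) = 1.931 g → mol O = 0.1207
Divide by the smallest (0.1207 mol O): C 4.001, H 8.002, O 1.000
Ratio ≈ 4:8:1, so the empirical formula is C4H8O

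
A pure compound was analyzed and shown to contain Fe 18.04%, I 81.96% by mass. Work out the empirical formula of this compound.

FeI2

Assume 100 g: 18.04 g Fe, 81.96 g I.
Moles — Fe: 18.04 / 55.85 = 0.323 mol; I: 81.96 / 126.90 = 0.6459 mol
Divide by the smallest (0.323 mol Fe): Fe 1.000, I 2.000
→ FeI2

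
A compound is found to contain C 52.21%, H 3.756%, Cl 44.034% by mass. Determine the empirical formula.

Assume 100 g: 52.21 g C, 3.756 g H, 44.034 g Cl.
n(C) = 52.21/12.01 = 4.347, n(H) = 3.756/1.008 = 3.726, n(Cl) = 44.034/35.45 = 1.242
Smallest is Cl at 1.242 mol; normalising gives C 3.500, H 3.000, Cl 1.000
Multiply by 2: C 7.00, H 6.00, Cl 2.00 → C7H6Cl2

C7H6Cl2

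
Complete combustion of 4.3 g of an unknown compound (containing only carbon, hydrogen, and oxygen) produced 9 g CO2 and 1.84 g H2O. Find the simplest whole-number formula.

C2H2O

mol C = 9 / 44.01 = 0.2045; mass C = 0.2045 × 12.01 = 2.456 g
mol H = 2 × (1.84 / 18.02) = 0.2042; mass H = 0.2042 × 1.008 = 0.2059 g
mass O = 4.3 − (2.662) = 1.638 g → mol O = 0.1024
Divide by the smallest (0.1024 mol O): C 1.997, H 1.995, O 1.000
≈ 2:2:1 → C2H2O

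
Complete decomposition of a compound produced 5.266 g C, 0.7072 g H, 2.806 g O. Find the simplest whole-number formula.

C5H8O2

C: 5.266 g ÷ 12.01 g/mol = 0.4385 mol
H: 0.7072 g ÷ 1.008 g/mol = 0.7016 mol
O: 2.806 g ÷ 16.00 g/mol = 0.1754 mol
Divide by the smallest (0.1754 mol O): C 2.500, H 4.000, O 1.000
Multiply by 2: C 5.00, H 8.00, O 2.00 → C5H8O2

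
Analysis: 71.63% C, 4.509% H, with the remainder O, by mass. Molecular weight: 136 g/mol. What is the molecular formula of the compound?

Assume 100 g: 71.63 g C, 4.509 g H, 23.861 g O.
C: 71.63 g ÷ 12.01 g/mol = 5.964 mol
H: 4.509 g ÷ 1.008 g/mol = 4.473 mol
O: 23.861 g ÷ 16.00 g/mol = 1.491 mol
Divide by the smallest (1.491 mol O): C 3.999, H 3.000, O 1.000
→ C4H3O
Empirical-formula mass = 67.06 g/mol
n = 136 / 67.06 = 2.03 ≈ 2
Molecular formula = (C4H3O)×2 = C8H6O2

C8H6O2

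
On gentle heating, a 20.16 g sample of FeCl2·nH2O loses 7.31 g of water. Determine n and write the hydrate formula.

Mass of anhydrous FeCl2 = 20.16 − 7.31 = 12.85 g
mol H2O = 7.31 / 18.02 = 0.4057
Molar mass of FeCl2 = 126.75 g/mol → mol FeCl2 = 12.85 / 126.75 = 0.1014
n = 0.4057 / 0.1014 = 4.00 ≈ 4 → FeCl2·4H2O

FeCl2·4H2O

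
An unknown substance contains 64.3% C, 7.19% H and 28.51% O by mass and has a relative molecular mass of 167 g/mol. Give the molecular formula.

Assume 100 g: 64.3 g C, 7.19 g H, 28.51 g O.
n(C) = 64.3/12.01 = 5.354, n(H) = 7.19/1.008 = 7.133, n(O) = 28.51/16.00 = 1.782
Smallest is O at 1.782 mol; normalising gives C 3.005, H 4.003, O 1.000
≈ 3:4:1 → C3H4O
Empirical-formula mass = 56.06 g/mol
n = 167 / 56.06 = 2.98 ≈ 3
Molecular formula = (C3H4O)×3 = C9H12O3

C9H12O3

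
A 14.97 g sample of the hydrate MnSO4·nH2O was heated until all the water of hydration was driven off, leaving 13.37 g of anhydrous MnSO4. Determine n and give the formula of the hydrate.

MnSO4·H2O

Mass of water lost = 14.97 − 13.37 = 1.6 g → 1.6 / 18.02 = 0.08879 mol H2O
Molar mass of MnSO4 = 151.01 g/mol → mol MnSO4 = 13.37 / 151.01 = 0.08854
n = 0.08879 / 0.08854 = 1.00 ≈ 1 → MnSO4·H2O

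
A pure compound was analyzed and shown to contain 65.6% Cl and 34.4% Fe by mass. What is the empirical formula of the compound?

Assume 100 g: 65.6 g Cl, 34.4 g Fe.
Cl: 65.6 g ÷ 35.45 g/mol = 1.85 mol
Fe: 34.4 g ÷ 55.85 g/mol = 0.6159 mol
Divide by the smallest (0.6159 mol Fe): Cl 3.004, Fe 1.000
Ratio ≈ 3:1, so the empirical formula is Cl3Fe

Cl3Fe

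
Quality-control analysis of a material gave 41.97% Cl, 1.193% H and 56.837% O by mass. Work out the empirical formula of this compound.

ClHO3

Assume 100 g: 41.97 g Cl, 1.193 g H, 56.837 g O.
n(Cl) = 41.97/35.45 = 1.184, n(H) = 1.193/1.008 = 1.184, n(O) = 56.837/16.00 = 3.552
Ratios (÷ 1.184): Cl 1.000, H 1.000, O 3.001
→ ClHO3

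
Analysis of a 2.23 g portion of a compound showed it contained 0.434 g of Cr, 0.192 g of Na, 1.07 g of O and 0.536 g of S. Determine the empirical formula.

n(Cr) = 0.434/52.00 = 0.008346, n(Na) = 0.192/22.99 = 0.008351, n(O) = 1.07/16.00 = 0.06688, n(S) = 0.536/32.07 = 0.01671
Smallest is Cr at 0.008346 mol; normalising gives Cr 1.000, Na 1.001, O 8.013, S 2.003
≈ 1:1:8:2 → CrNaO8S2

CrNaO8S2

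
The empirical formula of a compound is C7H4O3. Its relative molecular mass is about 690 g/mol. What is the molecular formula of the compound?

Empirical-formula mass = 136.10 g/mol
n = 690 / 136.10 = 5.07 ≈ 5
Molecular formula = (C7H4O3)5 = C35H20O15

C35H20O15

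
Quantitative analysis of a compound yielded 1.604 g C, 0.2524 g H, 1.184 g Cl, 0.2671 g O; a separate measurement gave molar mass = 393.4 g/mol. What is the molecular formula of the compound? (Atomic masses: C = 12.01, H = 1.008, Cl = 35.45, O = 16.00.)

C: 1.604 g ÷ 12.01 g/mol = 0.1336 mol
H: 0.2524 g ÷ 1.008 g/mol = 0.2504 mol
Cl: 1.184 g ÷ 35.45 g/mol = 0.0334 mol
O: 0.2671 g ÷ 16.00 g/mol = 0.01669 mol
Smallest is O at 0.01669 mol; normalising gives C 8.000, H 14.999, Cl 2.001, O 1.000
Ratio ≈ 8:15:2:1, so the empirical formula is C8H15Cl2O
Empirical-formula mass = 198.10 g/mol
n = 393.4 / 198.10 = 1.99 ≈ 2
Molecular formula = (C8H15Cl2O)×2 = C16H30Cl4O2

C16H30Cl4O2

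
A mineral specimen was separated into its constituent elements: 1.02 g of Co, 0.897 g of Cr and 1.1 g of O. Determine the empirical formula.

CoCrO4

Moles — Co: 1.02 / 58.93 = 0.01731 mol; Cr: 0.897 / 52.00 = 0.01725 mol; O: 1.1 / 16.00 = 0.06875 mol
Smallest is Cr at 0.01725 mol; normalising gives Co 1.003, Cr 1.000, O 3.986
≈ 1:1:4 → CoCrO4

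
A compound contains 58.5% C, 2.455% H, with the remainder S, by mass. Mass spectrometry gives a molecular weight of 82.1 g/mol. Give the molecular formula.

C4H2S

Assume 100 g: 58.5 g C, 2.455 g H, 39.045 g S.
n(C) = 58.5/12.01 = 4.871, n(H) = 2.455/1.008 = 2.436, n(S) = 39.045/32.07 = 1.217
Smallest is S at 1.217 mol; normalising gives C 4.001, H 2.000, S 1.000
≈ 4:2:1 → C4H2S
Empirical-formula mass = 82.13 g/mol
n = 82.1 / 82.13 = 1.00 ≈ 1
Molecular formula = empirical formula = C4H2S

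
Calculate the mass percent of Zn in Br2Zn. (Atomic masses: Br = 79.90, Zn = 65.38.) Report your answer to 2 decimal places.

29.03%

Molar mass = 2(79.90) + 1(65.38) = 225.180 g/mol
Mass of Zn per mole = 1 × 65.38 = 65.380 g
% Zn = 65.380 / 225.180 × 100 = 29.03%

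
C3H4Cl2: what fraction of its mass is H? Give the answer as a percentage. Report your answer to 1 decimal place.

3.6%

Molar mass = 3(12.01) + 4(1.008) + 2(35.45) = 110.962 g/mol
Mass of H per mole = 4 × 1.008 = 4.032 g
% H = 4.032 / 110.962 × 100 = 3.6%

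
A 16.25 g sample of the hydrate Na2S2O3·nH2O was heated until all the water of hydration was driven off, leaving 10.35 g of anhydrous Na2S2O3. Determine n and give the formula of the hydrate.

Mass of water lost = 16.25 − 10.35 = 5.9 g → 5.9 / 18.02 = 0.3274 mol H2O
Molar mass of Na2S2O3 = 158.12 g/mol → mol Na2S2O3 = 10.35 / 158.12 = 0.06546
n = 0.3274 / 0.06546 = 5.00 ≈ 5 → Na2S2O3·5H2O

Na2S2O3·5H2O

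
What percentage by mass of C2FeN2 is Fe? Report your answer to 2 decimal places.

51.77%

Molar mass = 2(12.01) + 1(55.85) + 2(14.01) = 107.890 g/mol
Mass of Fe per mole = 1 × 55.85 = 55.850 g
% Fe = 55.850 / 107.890 × 100 = 51.77%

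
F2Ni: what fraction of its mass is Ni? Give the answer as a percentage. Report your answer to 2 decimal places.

Molar mass = 2(19.00) + 1(58.69) = 96.690 g/mol
Mass of Ni per mole = 1 × 58.69 = 58.690 g
% Ni = 58.690 / 96.690 × 100 = 60.70%

60.70%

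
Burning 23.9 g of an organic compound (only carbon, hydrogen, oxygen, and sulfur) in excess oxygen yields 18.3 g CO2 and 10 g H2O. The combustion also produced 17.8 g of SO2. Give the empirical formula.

mol C = 18.3 / 44.01 = 0.4158; mass C = 0.4158 × 12.01 = 4.994 g
mol H = 2 × (10 / 18.02) = 1.110; mass H = 1.110 × 1.008 = 1.119 g
mol S = 17.8 / 64.07 = 0.2778; mass S = 8.910 g
mass O = 23.9 − (15.02) = 8.878 g → mol O = 0.5548
Divide by the smallest (0.2778 mol S): C 1.497, H 3.995, O 1.997, S 1.000
Scaling by 2: C 2.99, H 7.99, O 3.99, S 2.00 → C3H8O4S2

C3H8O4S2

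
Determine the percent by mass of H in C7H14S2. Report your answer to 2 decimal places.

Molar mass = 7(12.01) + 14(1.008) + 2(32.07) = 162.322 g/mol
Mass of H per mole = 14 × 1.008 = 14.112 g
% H = 14.112 / 162.322 × 100 = 8.69%

8.69%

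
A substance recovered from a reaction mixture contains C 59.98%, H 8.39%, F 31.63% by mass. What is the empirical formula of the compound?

Assume 100 g: 59.98 g C, 8.39 g H, 31.63 g F.
Moles — C: 59.98 / 12.01 = 4.994 mol; H: 8.39 / 1.008 = 8.323 mol; F: 31.63 / 19.00 = 1.665 mol
Ratios (÷ 1.665): C 3.000, H 5.000, F 1.000
≈ 3:5:1 → C3H5F

C3H5F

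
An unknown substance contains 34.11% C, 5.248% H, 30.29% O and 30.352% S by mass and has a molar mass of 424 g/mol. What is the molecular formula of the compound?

C12H22O8S4

Assume 100 g: 34.11 g C, 5.248 g H, 30.29 g O, 30.352 g S.
C: 34.11 g ÷ 12.01 g/mol = 2.84 mol
H: 5.248 g ÷ 1.008 g/mol = 5.206 mol
O: 30.29 g ÷ 16.00 g/mol = 1.893 mol
S: 30.352 g ÷ 32.07 g/mol = 0.9464 mol
Smallest is S at 0.9464 mol; normalising gives C 3.001, H 5.501, O 2.000, S 1.000
Scaling by 2: C 6.00, H 11.00, O 4.00, S 2.00 → C6H11O4S2
Empirical-formula mass = 211.29 g/mol
n = 424 / 211.29 = 2.01 ≈ 2
Molecular formula = (C6H11O4S2)×2 = C12H22O8S4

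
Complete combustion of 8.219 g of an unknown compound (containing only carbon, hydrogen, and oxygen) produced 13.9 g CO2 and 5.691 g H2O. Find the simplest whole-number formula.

mol C = 13.9 / 44.01 = 0.3158; mass C = 0.3158 × 12.01 = 3.793 g
mol H = 2 × (5.691 / 18.02) = 0.6316; mass H = 0.6316 × 1.008 = 0.6367 g
mass O = 8.219 − (4.430) = 3.789 g → mol O = 0.2368
Smallest is O at 0.2368 mol; normalising gives C 1.334, H 2.667, O 1.000
Multiply by 3: C 4.00, H 8.00, O 3.00 → C4H8O3

C4H8O3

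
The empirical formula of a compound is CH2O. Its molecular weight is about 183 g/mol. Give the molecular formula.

Empirical-formula mass = 30.03 g/mol
n = 183 / 30.03 = 6.09 ≈ 6
Molecular formula = (CH2O)6 = C6H12O6

C6H12O6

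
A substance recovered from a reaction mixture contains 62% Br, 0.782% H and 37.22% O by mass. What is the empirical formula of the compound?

Assume 100 g: 62 g Br, 0.782 g H, 37.22 g O.
Moles — Br: 62 / 79.90 = 0.776 mol; H: 0.782 / 1.008 = 0.7758 mol; O: 37.22 / 16.00 = 2.326 mol
Smallest is H at 0.7758 mol; normalising gives Br 1.000, H 1.000, O 2.999
≈ 1:1:3 → BrHO3

BrHO3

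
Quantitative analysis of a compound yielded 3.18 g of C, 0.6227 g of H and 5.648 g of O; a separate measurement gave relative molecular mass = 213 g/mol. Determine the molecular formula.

Moles — C: 3.18 / 12.01 = 0.2648 mol; H: 0.6227 / 1.008 = 0.6178 mol; O: 5.648 / 16.00 = 0.353 mol
Divide by the smallest (0.2648 mol C): C 1.000, H 2.333, O 1.333
×3: C 3.00, H 7.00, O 4.00 → C3H7O4
Empirical-formula mass = 107.09 g/mol
n = 213 / 107.09 = 1.99 ≈ 2
Molecular formula = (C3H7O4)×2 = C6H14O8

C6H14O8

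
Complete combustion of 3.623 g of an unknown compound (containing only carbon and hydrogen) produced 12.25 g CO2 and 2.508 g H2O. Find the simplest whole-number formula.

mol C = 12.25 / 44.01 = 0.2783; mass C = 0.2783 × 12.01 = 3.343 g
mol H = 2 × (2.508 / 18.02) = 0.2784; mass H = 0.2784 × 1.008 = 0.2806 g
Ratios (÷ 0.2783): C 1.000, H 1.000
→ CH

CH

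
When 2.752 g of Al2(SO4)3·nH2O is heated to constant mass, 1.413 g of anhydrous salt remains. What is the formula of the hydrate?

Al2(SO4)3·18H2O

Mass of water lost = 2.752 − 1.413 = 1.339 g → 1.339 / 18.02 = 0.07431 mol H2O
Molar mass of Al2(SO4)3 = 342.17 g/mol → mol Al2(SO4)3 = 1.413 / 342.17 = 0.00413
n = 0.07431 / 0.00413 = 17.99 ≈ 18 → Al2(SO4)3·18H2O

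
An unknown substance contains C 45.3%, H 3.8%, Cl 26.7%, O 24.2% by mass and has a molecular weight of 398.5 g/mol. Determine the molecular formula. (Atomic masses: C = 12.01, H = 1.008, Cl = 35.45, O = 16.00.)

Assume 100 g: 45.3 g C, 3.8 g H, 26.7 g Cl, 24.2 g O.
C: 45.3 g ÷ 12.01 g/mol = 3.772 mol
H: 3.8 g ÷ 1.008 g/mol = 3.77 mol
Cl: 26.7 g ÷ 35.45 g/mol = 0.7532 mol
O: 24.2 g ÷ 16.00 g/mol = 1.512 mol
Ratios (÷ 0.7532): C 5.008, H 5.005, Cl 1.000, O 2.008
Ratio ≈ 5:5:1:2, so the empirical formula is C5H5ClO2
Empirical-formula mass = 132.54 g/mol
n = 398.5 / 132.54 = 3.01 ≈ 3
Molecular formula = (C5H5ClO2)×3 = C15H15Cl3O6

C15H15Cl3O6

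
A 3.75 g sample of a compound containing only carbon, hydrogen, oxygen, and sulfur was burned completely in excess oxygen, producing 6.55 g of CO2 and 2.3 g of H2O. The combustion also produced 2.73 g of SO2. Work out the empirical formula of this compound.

mol C = 6.55 / 44.01 = 0.1488; mass C = 0.1488 × 12.01 = 1.787 g
mol H = 2 × (2.3 / 18.02) = 0.2553; mass H = 0.2553 × 1.008 = 0.2573 g
mol S = 2.73 / 64.07 = 0.04261; mass S = 1.366 g
mass O = 3.75 − (3.411) = 0.3387 g → mol O = 0.02117
Ratios (÷ 0.02117): C 7.030, H 12.057, O 1.000, S 2.013
→ C7H12OS2

C7H12OS2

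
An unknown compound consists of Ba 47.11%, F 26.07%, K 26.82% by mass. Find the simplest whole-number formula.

Assume 100 g: 47.11 g Ba, 26.07 g F, 26.82 g K.
Ba: 47.11 g ÷ 137.33 g/mol = 0.343 mol
F: 26.07 g ÷ 19.00 g/mol = 1.372 mol
K: 26.82 g ÷ 39.10 g/mol = 0.6859 mol
Smallest is Ba at 0.343 mol; normalising gives Ba 1.000, F 4.000, K 2.000
→ BaF4K2

BaF4K2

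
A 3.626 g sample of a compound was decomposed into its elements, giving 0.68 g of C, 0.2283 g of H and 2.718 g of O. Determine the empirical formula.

CH4O3

n(C) = 0.68/12.01 = 0.05662, n(H) = 0.2283/1.008 = 0.2265, n(O) = 2.718/16.00 = 0.1699
Smallest is C at 0.05662 mol; normalising gives C 1.000, H 4.000, O 3.000
≈ 1:4:3 → CH4O3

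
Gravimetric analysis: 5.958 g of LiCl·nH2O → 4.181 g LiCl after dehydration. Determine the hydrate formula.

Mass of water lost = 5.958 − 4.181 = 1.777 g → 1.777 / 18.02 = 0.09861 mol H2O
Molar mass of LiCl = 42.39 g/mol → mol LiCl = 4.181 / 42.39 = 0.09863
n = 0.09861 / 0.09863 = 1.00 ≈ 1 → LiCl·H2O

LiCl·H2O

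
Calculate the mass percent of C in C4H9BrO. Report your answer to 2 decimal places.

31.40%

Molar mass = 4(12.01) + 9(1.008) + 1(79.90) + 1(16.00) = 153.012 g/mol
Mass of C per mole = 4 × 12.01 = 48.040 g
% C = 48.040 / 153.012 × 100 = 31.40%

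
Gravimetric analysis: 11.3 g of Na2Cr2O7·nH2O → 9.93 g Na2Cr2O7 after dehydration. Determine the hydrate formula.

Na2Cr2O7·2H2O

Mass of water lost = 11.3 − 9.93 = 1.37 g → 1.37 / 18.02 = 0.07603 mol H2O
Molar mass of Na2Cr2O7 = 261.98 g/mol → mol Na2Cr2O7 = 9.93 / 261.98 = 0.0379
n = 0.07603 / 0.0379 = 2.01 ≈ 2 → Na2Cr2O7·2H2O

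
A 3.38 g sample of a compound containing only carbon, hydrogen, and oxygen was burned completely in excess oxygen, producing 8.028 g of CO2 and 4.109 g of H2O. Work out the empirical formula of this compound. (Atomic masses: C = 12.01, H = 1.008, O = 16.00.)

mol C = 8.028 / 44.01 = 0.1824; mass C = 0.1824 × 12.01 = 2.191 g
mol H = 2 × (4.109 / 18.02) = 0.4560; mass H = 0.4560 × 1.008 = 0.4597 g
mass O = 3.38 − (2.650) = 0.7295 g → mol O = 0.04560
Ratios (÷ 0.0456): C 4.001, H 10.002, O 1.000
Ratio ≈ 4:10:1, so the empirical formula is C4H10O

C4H10O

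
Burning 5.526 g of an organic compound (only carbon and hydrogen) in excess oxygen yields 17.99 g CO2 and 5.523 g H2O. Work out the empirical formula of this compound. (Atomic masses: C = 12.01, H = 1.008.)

C2H3

mol C = 17.99 / 44.01 = 0.4088; mass C = 0.4088 × 12.01 = 4.909 g
mol H = 2 × (5.523 / 18.02) = 0.6130; mass H = 0.6130 × 1.008 = 0.6179 g
Divide by the smallest (0.4088 mol C): C 1.000, H 1.500
Multiply by 2: C 2.00, H 3.00 → C2H3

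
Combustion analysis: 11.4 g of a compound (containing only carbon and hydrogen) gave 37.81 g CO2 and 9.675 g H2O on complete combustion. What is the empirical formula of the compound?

mol C = 37.81 / 44.01 = 0.8591; mass C = 0.8591 × 12.01 = 10.32 g
mol H = 2 × (9.675 / 18.02) = 1.074; mass H = 1.074 × 1.008 = 1.082 g
Divide by the smallest (0.8591 mol C): C 1.000, H 1.250
Scaling by 4: C 4.00, H 5.00 → C4H5

C4H5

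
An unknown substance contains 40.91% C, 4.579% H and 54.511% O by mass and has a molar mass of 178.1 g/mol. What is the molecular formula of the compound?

Assume 100 g: 40.91 g C, 4.579 g H, 54.511 g O.
Moles — C: 40.91 / 12.01 = 3.406 mol; H: 4.579 / 1.008 = 4.543 mol; O: 54.511 / 16.00 = 3.407 mol
Ratios (÷ 3.406): C 1.000, H 1.334, O 1.000
Scaling by 3: C 3.00, H 4.00, O 3.00 → C3H4O3
Empirical-formula mass = 88.06 g/mol
n = 178.1 / 88.06 = 2.02 ≈ 2
Molecular formula = (C3H4O3)×2 = C6H8O6

C6H8O6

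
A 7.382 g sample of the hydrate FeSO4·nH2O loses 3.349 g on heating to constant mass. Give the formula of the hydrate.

FeSO4·7H2O

Mass of anhydrous FeSO4 = 7.382 − 3.349 = 4.033 g
mol H2O = 3.349 / 18.02 = 0.1858
Molar mass of FeSO4 = 151.92 g/mol → mol FeSO4 = 4.033 / 151.92 = 0.02655
n = 0.1858 / 0.02655 = 7.00 ≈ 7 → FeSO4·7H2O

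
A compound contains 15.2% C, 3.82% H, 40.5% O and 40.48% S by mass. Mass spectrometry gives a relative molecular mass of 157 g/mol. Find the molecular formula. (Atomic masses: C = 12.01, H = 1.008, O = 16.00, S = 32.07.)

Assume 100 g: 15.2 g C, 3.82 g H, 40.5 g O, 40.48 g S.
C: 15.2 g ÷ 12.01 g/mol = 1.266 mol
H: 3.82 g ÷ 1.008 g/mol = 3.79 mol
O: 40.5 g ÷ 16.00 g/mol = 2.531 mol
S: 40.48 g ÷ 32.07 g/mol = 1.262 mol
Smallest is S at 1.262 mol; normalising gives C 1.003, H 3.002, O 2.005, S 1.000
Ratio ≈ 1:3:2:1, so the empirical formula is CH3O2S
Empirical-formula mass = 79.10 g/mol
n = 157 / 79.10 = 1.98 ≈ 2
Molecular formula = (CH3O2S)×2 = C2H6O4S2

C2H6O4S2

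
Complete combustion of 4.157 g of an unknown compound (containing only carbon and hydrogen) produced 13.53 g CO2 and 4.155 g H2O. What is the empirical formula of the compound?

mol C = 13.53 / 44.01 = 0.3074; mass C = 0.3074 × 12.01 = 3.692 g
mol H = 2 × (4.155 / 18.02) = 0.4612; mass H = 0.4612 × 1.008 = 0.4648 g
Ratios (÷ 0.3074): C 1.000, H 1.500
Multiply by 2: C 2.00, H 3.00 → C2H3

C2H3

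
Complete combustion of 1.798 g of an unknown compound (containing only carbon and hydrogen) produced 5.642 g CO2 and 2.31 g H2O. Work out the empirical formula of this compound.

mol C = 5.642 / 44.01 = 0.1282; mass C = 0.1282 × 12.01 = 1.540 g
mol H = 2 × (2.31 / 18.02) = 0.2564; mass H = 0.2564 × 1.008 = 0.2584 g
Ratios (÷ 0.1282): C 1.000, H 2.000
Ratio ≈ 1:2, so the empirical formula is CH2

CH2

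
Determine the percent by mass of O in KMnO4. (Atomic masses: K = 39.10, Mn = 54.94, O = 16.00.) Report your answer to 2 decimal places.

40.50%

Molar mass = 1(39.10) + 1(54.94) + 4(16.00) = 158.040 g/mol
Mass of O per mole = 4 × 16.00 = 64.000 g
% O = 64.000 / 158.040 × 100 = 40.50%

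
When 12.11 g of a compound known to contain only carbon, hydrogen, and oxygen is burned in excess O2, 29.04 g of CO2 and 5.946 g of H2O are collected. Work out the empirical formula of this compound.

C3H3O

mol C = 29.04 / 44.01 = 0.6599; mass C = 0.6599 × 12.01 = 7.925 g
mol H = 2 × (5.946 / 18.02) = 0.6599; mass H = 0.6599 × 1.008 = 0.6652 g
mass O = 12.11 − (8.590) = 3.520 g → mol O = 0.2200
Smallest is O at 0.22 mol; normalising gives C 2.999, H 3.000, O 1.000
→ C3H3O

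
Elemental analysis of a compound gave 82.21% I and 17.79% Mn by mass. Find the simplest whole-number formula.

Assume 100 g: 82.21 g I, 17.79 g Mn.
n(I) = 82.21/126.90 = 0.6478, n(Mn) = 17.79/54.94 = 0.3238
Divide by the smallest (0.3238 mol Mn): I 2.001, Mn 1.000
≈ 2:1 → I2Mn

I2Mn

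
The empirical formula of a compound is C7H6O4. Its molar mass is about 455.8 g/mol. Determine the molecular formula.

Empirical-formula mass = 154.12 g/mol
n = 455.8 / 154.12 = 2.96 ≈ 3
Molecular formula = (C7H6O4)3 = C21H18O12

C21H18O12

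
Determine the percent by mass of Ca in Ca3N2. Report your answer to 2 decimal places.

81.10%

Molar mass = 3(40.08) + 2(14.01) = 148.260 g/mol
Mass of Ca per mole = 3 × 40.08 = 120.240 g
% Ca = 120.240 / 148.260 × 100 = 81.10%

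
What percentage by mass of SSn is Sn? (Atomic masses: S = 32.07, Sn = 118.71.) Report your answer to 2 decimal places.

Molar mass = 1(32.07) + 1(118.71) = 150.780 g/mol
Mass of Sn per mole = 1 × 118.71 = 118.710 g
% Sn = 118.710 / 150.780 × 100 = 78.73%

78.73%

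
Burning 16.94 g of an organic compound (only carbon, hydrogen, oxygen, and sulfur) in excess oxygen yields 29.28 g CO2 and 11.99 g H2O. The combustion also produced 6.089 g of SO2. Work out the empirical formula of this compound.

C7H14O3S

mol C = 29.28 / 44.01 = 0.6653; mass C = 0.6653 × 12.01 = 7.990 g
mol H = 2 × (11.99 / 18.02) = 1.331; mass H = 1.331 × 1.008 = 1.341 g
mol S = 6.089 / 64.07 = 0.09504; mass S = 3.048 g
mass O = 16.94 − (12.38) = 4.560 g → mol O = 0.2850
Divide by the smallest (0.09504 mol S): C 7.000, H 14.002, O 2.999, S 1.000
≈ 7:14:3:1 → C7H14O3S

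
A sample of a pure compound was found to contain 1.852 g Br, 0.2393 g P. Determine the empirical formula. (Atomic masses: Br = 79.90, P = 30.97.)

Br3P

n(Br) = 1.852/79.90 = 0.02318, n(P) = 0.2393/30.97 = 0.007727
Divide by the smallest (0.007727 mol P): Br 3.000, P 1.000
→ Br3P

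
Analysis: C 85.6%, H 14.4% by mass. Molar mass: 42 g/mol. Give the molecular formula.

Assume 100 g: 85.6 g C, 14.4 g H.
n(C) = 85.6/12.01 = 7.127, n(H) = 14.4/1.008 = 14.29
Ratios (÷ 7.127): C 1.000, H 2.004
→ CH2
Empirical-formula mass = 14.03 g/mol
n = 42 / 14.03 = 2.99 ≈ 3
Molecular formula = (CH2)×3 = C3H6

C3H6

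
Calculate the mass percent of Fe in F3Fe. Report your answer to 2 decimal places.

49.49%

Molar mass = 3(19.00) + 1(55.85) = 112.850 g/mol
Mass of Fe per mole = 1 × 55.85 = 55.850 g
% Fe = 55.850 / 112.850 × 100 = 49.49%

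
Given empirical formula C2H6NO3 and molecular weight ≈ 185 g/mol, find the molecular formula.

Empirical-formula mass = 92.08 g/mol
n = 185 / 92.08 = 2.01 ≈ 2
Molecular formula = (C2H6NO3)2 = C4H12N2O6

C4H12N2O6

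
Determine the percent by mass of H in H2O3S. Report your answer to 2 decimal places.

2.46%

Molar mass = 2(1.008) + 3(16.00) + 1(32.07) = 82.086 g/mol
Mass of H per mole = 2 × 1.008 = 2.016 g
% H = 2.016 / 82.086 × 100 = 2.46%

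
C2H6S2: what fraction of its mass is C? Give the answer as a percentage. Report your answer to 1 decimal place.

Molar mass = 2(12.01) + 6(1.008) + 2(32.07) = 94.208 g/mol
Mass of C per mole = 2 × 12.01 = 24.020 g
% C = 24.020 / 94.208 × 100 = 25.5%

25.5%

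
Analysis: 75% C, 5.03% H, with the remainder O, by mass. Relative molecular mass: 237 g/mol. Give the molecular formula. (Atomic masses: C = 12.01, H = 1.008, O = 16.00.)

Assume 100 g: 75 g C, 5.03 g H, 19.97 g O.
n(C) = 75/12.01 = 6.245, n(H) = 5.03/1.008 = 4.99, n(O) = 19.97/16.00 = 1.248
Smallest is O at 1.248 mol; normalising gives C 5.003, H 3.998, O 1.000
≈ 5:4:1 → C5H4O
Empirical-formula mass = 80.08 g/mol
n = 237 / 80.08 = 2.96 ≈ 3
Molecular formula = (C5H4O)×3 = C15H12O3

C15H12O3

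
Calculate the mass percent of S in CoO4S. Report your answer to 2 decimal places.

20.69%

Molar mass = 1(58.93) + 4(16.00) + 1(32.07) = 155.000 g/mol
Mass of S per mole = 1 × 32.07 = 32.070 g
% S = 32.070 / 155.000 × 100 = 20.69%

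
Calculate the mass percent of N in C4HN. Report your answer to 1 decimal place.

22.2%

Molar mass = 4(12.01) + 1(1.008) + 1(14.01) = 63.058 g/mol
Mass of N per mole = 1 × 14.01 = 14.010 g
% N = 14.010 / 63.058 × 100 = 22.2%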